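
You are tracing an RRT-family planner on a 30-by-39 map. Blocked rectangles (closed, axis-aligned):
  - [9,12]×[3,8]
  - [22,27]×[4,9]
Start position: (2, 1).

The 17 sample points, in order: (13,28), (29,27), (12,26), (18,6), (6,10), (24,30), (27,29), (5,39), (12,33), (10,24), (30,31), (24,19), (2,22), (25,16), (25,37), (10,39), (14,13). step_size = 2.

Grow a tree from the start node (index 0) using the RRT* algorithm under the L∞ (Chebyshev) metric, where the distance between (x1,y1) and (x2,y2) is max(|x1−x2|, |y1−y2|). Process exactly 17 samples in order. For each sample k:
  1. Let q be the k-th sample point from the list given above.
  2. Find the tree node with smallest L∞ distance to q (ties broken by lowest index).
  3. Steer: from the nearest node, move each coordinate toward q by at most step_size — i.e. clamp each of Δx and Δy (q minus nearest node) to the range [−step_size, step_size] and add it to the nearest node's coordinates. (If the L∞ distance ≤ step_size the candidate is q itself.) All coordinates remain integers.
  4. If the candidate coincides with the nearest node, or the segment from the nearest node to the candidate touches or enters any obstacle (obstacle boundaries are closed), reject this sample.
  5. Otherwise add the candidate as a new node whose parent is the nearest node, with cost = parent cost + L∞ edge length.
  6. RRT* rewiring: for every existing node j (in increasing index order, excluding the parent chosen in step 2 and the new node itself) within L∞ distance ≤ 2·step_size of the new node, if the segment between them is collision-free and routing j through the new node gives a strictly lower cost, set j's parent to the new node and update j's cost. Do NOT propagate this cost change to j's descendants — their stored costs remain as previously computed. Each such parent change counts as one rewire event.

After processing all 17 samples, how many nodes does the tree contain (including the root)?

1. q=(13,28) nearest=0 d=27 new=(4,3) → add node 1 parent=0 cost=2
2. q=(29,27) nearest=1 d=25 new=(6,5) → add node 2 parent=1 cost=4
3. q=(12,26) nearest=2 d=21 new=(8,7) → add node 3 parent=2 cost=6
4. q=(18,6) nearest=3 d=10 new=(10,6) → blocked by [9,12]×[3,8], reject
5. q=(6,10) nearest=3 d=3 new=(6,9) → add node 4 parent=3 cost=8
6. q=(24,30) nearest=4 d=21 new=(8,11) → add node 5 parent=4 cost=10
7. q=(27,29) nearest=5 d=19 new=(10,13) → add node 6 parent=5 cost=12
8. q=(5,39) nearest=6 d=26 new=(8,15) → add node 7 parent=6 cost=14
9. q=(12,33) nearest=7 d=18 new=(10,17) → add node 8 parent=7 cost=16
10. q=(10,24) nearest=8 d=7 new=(10,19) → add node 9 parent=8 cost=18
11. q=(30,31) nearest=6 d=20 new=(12,15) → add node 10 parent=6 cost=14
12. q=(24,19) nearest=10 d=12 new=(14,17) → add node 11 parent=10 cost=16
13. q=(2,22) nearest=7 d=7 new=(6,17) → add node 12 parent=7 cost=16
14. q=(25,16) nearest=11 d=11 new=(16,16) → add node 13 parent=11 cost=18
15. q=(25,37) nearest=9 d=18 new=(12,21) → add node 14 parent=9 cost=20
16. q=(10,39) nearest=14 d=18 new=(10,23) → add node 15 parent=14 cost=22
17. q=(14,13) nearest=10 d=2 new=(14,13) → add node 16 parent=10 cost=16

Node count: 17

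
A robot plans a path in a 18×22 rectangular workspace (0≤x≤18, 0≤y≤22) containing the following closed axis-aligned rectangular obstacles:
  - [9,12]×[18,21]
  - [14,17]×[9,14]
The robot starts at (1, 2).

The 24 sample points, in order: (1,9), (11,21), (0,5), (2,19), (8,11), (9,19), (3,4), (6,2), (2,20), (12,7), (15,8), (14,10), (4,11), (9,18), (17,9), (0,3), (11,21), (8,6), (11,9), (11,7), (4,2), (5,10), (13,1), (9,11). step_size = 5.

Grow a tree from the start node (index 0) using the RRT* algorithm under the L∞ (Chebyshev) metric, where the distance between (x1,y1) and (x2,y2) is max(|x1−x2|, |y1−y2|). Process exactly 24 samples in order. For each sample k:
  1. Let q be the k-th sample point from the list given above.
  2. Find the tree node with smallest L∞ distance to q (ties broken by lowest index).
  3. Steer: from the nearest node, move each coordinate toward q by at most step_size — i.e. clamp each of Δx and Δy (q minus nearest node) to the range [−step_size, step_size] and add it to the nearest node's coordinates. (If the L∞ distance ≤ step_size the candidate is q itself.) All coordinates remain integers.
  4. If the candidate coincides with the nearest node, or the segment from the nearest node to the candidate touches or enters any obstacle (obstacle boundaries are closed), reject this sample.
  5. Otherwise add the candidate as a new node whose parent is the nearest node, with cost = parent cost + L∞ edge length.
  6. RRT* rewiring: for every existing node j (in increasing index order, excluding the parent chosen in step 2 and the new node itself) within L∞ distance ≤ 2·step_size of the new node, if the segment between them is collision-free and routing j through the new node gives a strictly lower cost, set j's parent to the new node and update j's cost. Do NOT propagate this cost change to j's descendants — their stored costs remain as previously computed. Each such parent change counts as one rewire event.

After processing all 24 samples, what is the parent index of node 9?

Parent of node 9: 4

1. q=(1,9) nearest=0 d=7 new=(1,7) → add node 1 parent=0 cost=5
2. q=(11,21) nearest=1 d=14 new=(6,12) → add node 2 parent=1 cost=10
3. q=(0,5) nearest=1 d=2 new=(0,5) → add node 3 parent=1 cost=7
4. q=(2,19) nearest=2 d=7 new=(2,17) → add node 4 parent=2 cost=15
5. q=(8,11) nearest=2 d=2 new=(8,11) → add node 5 parent=2 cost=12
6. q=(9,19) nearest=2 d=7 new=(9,17) → add node 6 parent=2 cost=15
7. q=(3,4) nearest=0 d=2 new=(3,4) → add node 7 parent=0 cost=2; rewire 3→7 (5<7); rewire 5→7 (9<12)
8. q=(6,2) nearest=7 d=3 new=(6,2) → add node 8 parent=7 cost=5
9. q=(2,20) nearest=4 d=3 new=(2,20) → add node 9 parent=4 cost=18
10. q=(12,7) nearest=5 d=4 new=(12,7) → add node 10 parent=5 cost=13
11. q=(15,8) nearest=10 d=3 new=(15,8) → add node 11 parent=10 cost=16
12. q=(14,10) nearest=11 d=2 new=(14,10) → blocked by [14,17]×[9,14], reject
13. q=(4,11) nearest=2 d=2 new=(4,11) → add node 12 parent=2 cost=12
14. q=(9,18) nearest=6 d=1 new=(9,18) → blocked by [9,12]×[18,21], reject
15. q=(17,9) nearest=11 d=2 new=(17,9) → blocked by [14,17]×[9,14], reject
16. q=(0,3) nearest=0 d=1 new=(0,3) → add node 13 parent=0 cost=1; rewire 3→13 (3<5); rewire 12→13 (9<12)
17. q=(11,21) nearest=6 d=4 new=(11,21) → blocked by [9,12]×[18,21], reject
18. q=(8,6) nearest=8 d=4 new=(8,6) → add node 14 parent=8 cost=9
19. q=(11,9) nearest=10 d=2 new=(11,9) → add node 15 parent=10 cost=15
20. q=(11,7) nearest=10 d=1 new=(11,7) → add node 16 parent=10 cost=14
21. q=(4,2) nearest=7 d=2 new=(4,2) → add node 17 parent=7 cost=4; rewire 10→17 (12<13); rewire 14→17 (8<9); rewire 15→17 (11<15); rewire 16→17 (11<14)
22. q=(5,10) nearest=12 d=1 new=(5,10) → add node 18 parent=12 cost=10
23. q=(13,1) nearest=14 d=5 new=(13,1) → add node 19 parent=14 cost=13
24. q=(9,11) nearest=5 d=1 new=(9,11) → add node 20 parent=5 cost=10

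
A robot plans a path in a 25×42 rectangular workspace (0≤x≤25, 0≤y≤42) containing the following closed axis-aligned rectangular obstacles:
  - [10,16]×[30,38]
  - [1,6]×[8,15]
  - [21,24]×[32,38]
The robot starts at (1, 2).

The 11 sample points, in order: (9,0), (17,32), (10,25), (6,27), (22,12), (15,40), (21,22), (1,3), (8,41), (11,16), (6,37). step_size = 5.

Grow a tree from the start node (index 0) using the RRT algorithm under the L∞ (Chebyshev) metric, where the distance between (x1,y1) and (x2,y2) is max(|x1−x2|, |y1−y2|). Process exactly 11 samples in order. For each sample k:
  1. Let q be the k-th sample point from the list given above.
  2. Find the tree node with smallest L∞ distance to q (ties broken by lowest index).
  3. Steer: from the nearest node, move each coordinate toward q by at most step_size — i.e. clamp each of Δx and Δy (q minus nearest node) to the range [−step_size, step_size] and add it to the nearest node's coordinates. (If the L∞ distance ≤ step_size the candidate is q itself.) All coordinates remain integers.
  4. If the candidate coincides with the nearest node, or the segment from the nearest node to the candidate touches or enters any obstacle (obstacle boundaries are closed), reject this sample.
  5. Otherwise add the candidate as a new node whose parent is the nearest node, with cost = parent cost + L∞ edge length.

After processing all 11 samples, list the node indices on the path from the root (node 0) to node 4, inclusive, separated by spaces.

Path: 0 2 3 4

1. q=(9,0) nearest=0 d=8 new=(6,0) → add node 1 parent=0 cost=5
2. q=(17,32) nearest=0 d=30 new=(6,7) → add node 2 parent=0 cost=5
3. q=(10,25) nearest=2 d=18 new=(10,12) → add node 3 parent=2 cost=10
4. q=(6,27) nearest=3 d=15 new=(6,17) → add node 4 parent=3 cost=15
5. q=(22,12) nearest=3 d=12 new=(15,12) → add node 5 parent=3 cost=15
6. q=(15,40) nearest=4 d=23 new=(11,22) → add node 6 parent=4 cost=20
7. q=(21,22) nearest=5 d=10 new=(20,17) → add node 7 parent=5 cost=20
8. q=(1,3) nearest=0 d=1 new=(1,3) → add node 8 parent=0 cost=1
9. q=(8,41) nearest=6 d=19 new=(8,27) → add node 9 parent=6 cost=25
10. q=(11,16) nearest=3 d=4 new=(11,16) → add node 10 parent=3 cost=14
11. q=(6,37) nearest=9 d=10 new=(6,32) → add node 11 parent=9 cost=30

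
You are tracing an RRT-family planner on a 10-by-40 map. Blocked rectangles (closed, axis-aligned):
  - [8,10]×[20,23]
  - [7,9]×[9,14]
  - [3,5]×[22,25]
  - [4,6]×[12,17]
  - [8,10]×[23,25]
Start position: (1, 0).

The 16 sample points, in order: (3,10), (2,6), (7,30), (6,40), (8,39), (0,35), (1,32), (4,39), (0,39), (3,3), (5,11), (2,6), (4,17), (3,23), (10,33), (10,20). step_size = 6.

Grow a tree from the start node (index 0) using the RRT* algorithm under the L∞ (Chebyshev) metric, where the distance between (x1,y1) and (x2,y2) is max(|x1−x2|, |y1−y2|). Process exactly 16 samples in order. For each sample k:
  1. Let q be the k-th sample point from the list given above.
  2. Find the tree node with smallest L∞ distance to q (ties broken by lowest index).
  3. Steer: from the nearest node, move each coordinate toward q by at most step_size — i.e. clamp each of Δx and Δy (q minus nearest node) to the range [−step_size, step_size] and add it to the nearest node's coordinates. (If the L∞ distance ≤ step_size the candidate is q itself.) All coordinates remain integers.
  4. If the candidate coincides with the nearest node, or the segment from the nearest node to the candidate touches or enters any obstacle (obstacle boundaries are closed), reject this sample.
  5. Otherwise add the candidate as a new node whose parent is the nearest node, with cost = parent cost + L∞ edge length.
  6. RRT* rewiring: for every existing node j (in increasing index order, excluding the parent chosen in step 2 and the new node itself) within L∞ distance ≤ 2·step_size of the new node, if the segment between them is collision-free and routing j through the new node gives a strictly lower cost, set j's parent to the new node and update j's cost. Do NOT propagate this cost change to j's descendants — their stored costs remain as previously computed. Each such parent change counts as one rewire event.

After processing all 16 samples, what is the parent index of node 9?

1. q=(3,10) nearest=0 d=10 new=(3,6) → add node 1 parent=0 cost=6
2. q=(2,6) nearest=1 d=1 new=(2,6) → add node 2 parent=1 cost=7
3. q=(7,30) nearest=1 d=24 new=(7,12) → blocked by [7,9]×[9,14], reject
4. q=(6,40) nearest=1 d=34 new=(6,12) → blocked by [4,6]×[12,17], reject
5. q=(8,39) nearest=1 d=33 new=(8,12) → blocked by [7,9]×[9,14], reject
6. q=(0,35) nearest=1 d=29 new=(0,12) → add node 3 parent=1 cost=12
7. q=(1,32) nearest=3 d=20 new=(1,18) → add node 4 parent=3 cost=18
8. q=(4,39) nearest=4 d=21 new=(4,24) → blocked by [3,5]×[22,25], reject
9. q=(0,39) nearest=4 d=21 new=(0,24) → add node 5 parent=4 cost=24
10. q=(3,3) nearest=0 d=3 new=(3,3) → add node 6 parent=0 cost=3; rewire 2→6 (6<7)
11. q=(5,11) nearest=1 d=5 new=(5,11) → add node 7 parent=1 cost=11
12. q=(2,6) nearest=2 d=0 → coincident, reject
13. q=(4,17) nearest=4 d=3 new=(4,17) → blocked by [4,6]×[12,17], reject
14. q=(3,23) nearest=5 d=3 new=(3,23) → blocked by [3,5]×[22,25], reject
15. q=(10,33) nearest=5 d=10 new=(6,30) → add node 8 parent=5 cost=30
16. q=(10,20) nearest=4 d=9 new=(7,20) → add node 9 parent=4 cost=24

Parent of node 9: 4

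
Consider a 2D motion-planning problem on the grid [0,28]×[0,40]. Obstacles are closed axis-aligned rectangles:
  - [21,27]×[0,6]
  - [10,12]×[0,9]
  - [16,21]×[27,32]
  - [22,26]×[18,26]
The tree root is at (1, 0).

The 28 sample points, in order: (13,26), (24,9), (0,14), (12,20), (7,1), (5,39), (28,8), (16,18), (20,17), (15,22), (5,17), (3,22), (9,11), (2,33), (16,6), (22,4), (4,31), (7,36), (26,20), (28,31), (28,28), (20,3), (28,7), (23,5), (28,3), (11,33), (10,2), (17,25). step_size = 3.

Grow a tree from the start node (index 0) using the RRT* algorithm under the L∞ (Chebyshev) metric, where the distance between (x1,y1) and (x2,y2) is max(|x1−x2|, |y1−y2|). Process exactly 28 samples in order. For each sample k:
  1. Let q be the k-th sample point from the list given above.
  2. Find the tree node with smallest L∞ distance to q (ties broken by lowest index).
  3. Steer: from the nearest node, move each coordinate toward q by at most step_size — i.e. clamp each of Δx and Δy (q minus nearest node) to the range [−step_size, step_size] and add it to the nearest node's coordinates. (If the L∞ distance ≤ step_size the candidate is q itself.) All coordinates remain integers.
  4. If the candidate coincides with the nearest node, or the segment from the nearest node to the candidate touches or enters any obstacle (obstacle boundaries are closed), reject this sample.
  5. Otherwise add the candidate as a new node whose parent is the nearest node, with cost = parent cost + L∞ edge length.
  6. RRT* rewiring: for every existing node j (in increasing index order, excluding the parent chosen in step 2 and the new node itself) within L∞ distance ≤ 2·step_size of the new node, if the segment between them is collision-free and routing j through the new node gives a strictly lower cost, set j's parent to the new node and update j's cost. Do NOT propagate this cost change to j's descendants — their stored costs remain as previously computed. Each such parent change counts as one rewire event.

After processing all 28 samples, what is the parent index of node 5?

1. q=(13,26) nearest=0 d=26 new=(4,3) → add node 1 parent=0 cost=3
2. q=(24,9) nearest=1 d=20 new=(7,6) → add node 2 parent=1 cost=6
3. q=(0,14) nearest=2 d=8 new=(4,9) → add node 3 parent=2 cost=9
4. q=(12,20) nearest=3 d=11 new=(7,12) → add node 4 parent=3 cost=12
5. q=(7,1) nearest=1 d=3 new=(7,1) → add node 5 parent=1 cost=6
6. q=(5,39) nearest=4 d=27 new=(5,15) → add node 6 parent=4 cost=15
7. q=(28,8) nearest=2 d=21 new=(10,8) → blocked by [10,12]×[0,9], reject
8. q=(16,18) nearest=4 d=9 new=(10,15) → add node 7 parent=4 cost=15
9. q=(20,17) nearest=7 d=10 new=(13,17) → add node 8 parent=7 cost=18
10. q=(15,22) nearest=8 d=5 new=(15,20) → add node 9 parent=8 cost=21
11. q=(5,17) nearest=6 d=2 new=(5,17) → add node 10 parent=6 cost=17
12. q=(3,22) nearest=10 d=5 new=(3,20) → add node 11 parent=10 cost=20
13. q=(9,11) nearest=4 d=2 new=(9,11) → add node 12 parent=4 cost=14
14. q=(2,33) nearest=9 d=13 new=(12,23) → add node 13 parent=9 cost=24
15. q=(16,6) nearest=12 d=7 new=(12,8) → blocked by [10,12]×[0,9], reject
16. q=(22,4) nearest=7 d=12 new=(13,12) → add node 14 parent=7 cost=18
17. q=(4,31) nearest=13 d=8 new=(9,26) → add node 15 parent=13 cost=27
18. q=(7,36) nearest=15 d=10 new=(7,29) → add node 16 parent=15 cost=30
19. q=(26,20) nearest=9 d=11 new=(18,20) → add node 17 parent=9 cost=24
20. q=(28,31) nearest=17 d=11 new=(21,23) → add node 18 parent=17 cost=27
21. q=(28,28) nearest=18 d=7 new=(24,26) → blocked by [22,26]×[18,26], reject
22. q=(20,3) nearest=14 d=9 new=(16,9) → add node 19 parent=14 cost=21
23. q=(28,7) nearest=19 d=12 new=(19,7) → add node 20 parent=19 cost=24
24. q=(23,5) nearest=20 d=4 new=(22,5) → blocked by [21,27]×[0,6], reject
25. q=(28,3) nearest=20 d=9 new=(22,4) → blocked by [21,27]×[0,6], reject
26. q=(11,33) nearest=16 d=4 new=(10,32) → add node 21 parent=16 cost=33
27. q=(10,2) nearest=5 d=3 new=(10,2) → blocked by [10,12]×[0,9], reject
28. q=(17,25) nearest=18 d=4 new=(18,25) → add node 22 parent=18 cost=30

Parent of node 5: 1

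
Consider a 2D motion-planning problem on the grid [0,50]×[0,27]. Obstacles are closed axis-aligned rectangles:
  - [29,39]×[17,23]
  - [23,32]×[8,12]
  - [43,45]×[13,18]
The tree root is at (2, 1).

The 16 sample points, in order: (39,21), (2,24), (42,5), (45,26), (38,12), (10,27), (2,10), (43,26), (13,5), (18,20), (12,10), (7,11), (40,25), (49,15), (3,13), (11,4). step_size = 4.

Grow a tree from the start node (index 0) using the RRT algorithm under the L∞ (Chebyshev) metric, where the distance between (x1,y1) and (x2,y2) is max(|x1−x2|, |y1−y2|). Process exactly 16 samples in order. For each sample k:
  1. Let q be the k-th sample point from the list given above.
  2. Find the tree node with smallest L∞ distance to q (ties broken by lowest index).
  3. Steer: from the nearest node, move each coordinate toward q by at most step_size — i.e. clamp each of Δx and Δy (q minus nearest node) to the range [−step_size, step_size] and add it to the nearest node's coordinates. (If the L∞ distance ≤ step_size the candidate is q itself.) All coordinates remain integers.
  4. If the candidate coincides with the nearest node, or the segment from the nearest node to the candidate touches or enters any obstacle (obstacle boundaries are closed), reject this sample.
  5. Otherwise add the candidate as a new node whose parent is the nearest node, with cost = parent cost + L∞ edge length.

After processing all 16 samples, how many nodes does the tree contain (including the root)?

Node count: 16

1. q=(39,21) nearest=0 d=37 new=(6,5) → add node 1 parent=0 cost=4
2. q=(2,24) nearest=1 d=19 new=(2,9) → add node 2 parent=1 cost=8
3. q=(42,5) nearest=1 d=36 new=(10,5) → add node 3 parent=1 cost=8
4. q=(45,26) nearest=3 d=35 new=(14,9) → add node 4 parent=3 cost=12
5. q=(38,12) nearest=4 d=24 new=(18,12) → add node 5 parent=4 cost=16
6. q=(10,27) nearest=5 d=15 new=(14,16) → add node 6 parent=5 cost=20
7. q=(2,10) nearest=2 d=1 new=(2,10) → add node 7 parent=2 cost=9
8. q=(43,26) nearest=5 d=25 new=(22,16) → add node 8 parent=5 cost=20
9. q=(13,5) nearest=3 d=3 new=(13,5) → add node 9 parent=3 cost=11
10. q=(18,20) nearest=6 d=4 new=(18,20) → add node 10 parent=6 cost=24
11. q=(12,10) nearest=4 d=2 new=(12,10) → add node 11 parent=4 cost=14
12. q=(7,11) nearest=2 d=5 new=(6,11) → add node 12 parent=2 cost=12
13. q=(40,25) nearest=8 d=18 new=(26,20) → add node 13 parent=8 cost=24
14. q=(49,15) nearest=13 d=23 new=(30,16) → blocked by [29,39]×[17,23], reject
15. q=(3,13) nearest=7 d=3 new=(3,13) → add node 14 parent=7 cost=12
16. q=(11,4) nearest=3 d=1 new=(11,4) → add node 15 parent=3 cost=9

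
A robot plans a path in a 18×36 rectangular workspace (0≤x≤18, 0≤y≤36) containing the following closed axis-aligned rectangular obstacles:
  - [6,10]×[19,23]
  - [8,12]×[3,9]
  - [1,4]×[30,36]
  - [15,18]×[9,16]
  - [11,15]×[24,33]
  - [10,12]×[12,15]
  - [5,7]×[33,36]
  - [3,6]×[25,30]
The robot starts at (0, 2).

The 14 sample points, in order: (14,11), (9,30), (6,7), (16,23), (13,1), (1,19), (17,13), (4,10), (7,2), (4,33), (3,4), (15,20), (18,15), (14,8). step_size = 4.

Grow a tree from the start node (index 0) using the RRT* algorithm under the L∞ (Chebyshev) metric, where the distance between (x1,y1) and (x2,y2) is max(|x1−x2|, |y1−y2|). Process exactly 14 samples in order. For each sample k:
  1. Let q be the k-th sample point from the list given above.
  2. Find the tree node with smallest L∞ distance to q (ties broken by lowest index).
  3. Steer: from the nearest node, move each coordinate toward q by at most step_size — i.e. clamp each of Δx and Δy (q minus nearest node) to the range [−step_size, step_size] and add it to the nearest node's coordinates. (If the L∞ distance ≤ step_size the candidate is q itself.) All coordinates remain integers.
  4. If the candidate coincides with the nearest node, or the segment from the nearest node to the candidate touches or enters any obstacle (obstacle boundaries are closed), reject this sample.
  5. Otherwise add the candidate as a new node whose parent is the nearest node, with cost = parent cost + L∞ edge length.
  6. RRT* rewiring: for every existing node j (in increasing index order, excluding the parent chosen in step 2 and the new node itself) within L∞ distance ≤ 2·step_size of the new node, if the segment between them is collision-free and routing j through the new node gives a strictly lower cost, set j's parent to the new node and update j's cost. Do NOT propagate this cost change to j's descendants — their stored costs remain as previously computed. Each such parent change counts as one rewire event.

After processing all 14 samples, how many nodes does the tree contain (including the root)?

Node count: 9

1. q=(14,11) nearest=0 d=14 new=(4,6) → add node 1 parent=0 cost=4
2. q=(9,30) nearest=1 d=24 new=(8,10) → add node 2 parent=1 cost=8
3. q=(6,7) nearest=1 d=2 new=(6,7) → add node 3 parent=1 cost=6
4. q=(16,23) nearest=2 d=13 new=(12,14) → blocked by [10,12]×[12,15], reject
5. q=(13,1) nearest=3 d=7 new=(10,3) → blocked by [8,12]×[3,9], reject
6. q=(1,19) nearest=2 d=9 new=(4,14) → add node 4 parent=2 cost=12
7. q=(17,13) nearest=2 d=9 new=(12,13) → blocked by [10,12]×[12,15], reject
8. q=(4,10) nearest=3 d=3 new=(4,10) → add node 5 parent=3 cost=9
9. q=(7,2) nearest=1 d=4 new=(7,2) → add node 6 parent=1 cost=8
10. q=(4,33) nearest=4 d=19 new=(4,18) → add node 7 parent=4 cost=16
11. q=(3,4) nearest=1 d=2 new=(3,4) → add node 8 parent=1 cost=6
12. q=(15,20) nearest=2 d=10 new=(12,14) → blocked by [10,12]×[12,15], reject
13. q=(18,15) nearest=2 d=10 new=(12,14) → blocked by [10,12]×[12,15], reject
14. q=(14,8) nearest=2 d=6 new=(12,8) → blocked by [8,12]×[3,9], reject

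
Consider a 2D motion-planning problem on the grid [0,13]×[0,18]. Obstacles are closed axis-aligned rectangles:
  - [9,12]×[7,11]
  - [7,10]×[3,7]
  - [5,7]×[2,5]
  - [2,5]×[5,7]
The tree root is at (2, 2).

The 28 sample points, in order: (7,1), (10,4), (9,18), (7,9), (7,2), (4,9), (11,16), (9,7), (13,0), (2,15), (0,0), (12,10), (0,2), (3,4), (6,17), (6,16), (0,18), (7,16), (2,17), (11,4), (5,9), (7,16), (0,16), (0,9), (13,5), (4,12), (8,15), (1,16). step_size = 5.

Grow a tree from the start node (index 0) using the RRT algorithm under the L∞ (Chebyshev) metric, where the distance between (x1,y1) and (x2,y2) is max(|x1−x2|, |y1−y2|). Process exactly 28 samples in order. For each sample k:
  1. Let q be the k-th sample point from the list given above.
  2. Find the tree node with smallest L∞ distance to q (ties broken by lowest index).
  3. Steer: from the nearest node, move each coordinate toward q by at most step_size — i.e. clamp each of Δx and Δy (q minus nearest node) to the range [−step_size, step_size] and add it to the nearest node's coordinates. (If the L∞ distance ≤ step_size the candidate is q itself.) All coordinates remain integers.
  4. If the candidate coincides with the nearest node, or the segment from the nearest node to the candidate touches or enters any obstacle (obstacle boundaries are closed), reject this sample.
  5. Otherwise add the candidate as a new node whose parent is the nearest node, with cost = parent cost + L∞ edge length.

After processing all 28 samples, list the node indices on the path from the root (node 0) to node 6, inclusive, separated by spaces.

Path: 0 1 2 6

1. q=(7,1) nearest=0 d=5 new=(7,1) → add node 1 parent=0 cost=5
2. q=(10,4) nearest=1 d=3 new=(10,4) → blocked by [7,10]×[3,7], reject
3. q=(9,18) nearest=0 d=16 new=(7,7) → blocked by [7,10]×[3,7], reject
4. q=(7,9) nearest=0 d=7 new=(7,7) → blocked by [7,10]×[3,7], reject
5. q=(7,2) nearest=1 d=1 new=(7,2) → blocked by [5,7]×[2,5], reject
6. q=(4,9) nearest=0 d=7 new=(4,7) → blocked by [2,5]×[5,7], reject
7. q=(11,16) nearest=0 d=14 new=(7,7) → blocked by [7,10]×[3,7], reject
8. q=(9,7) nearest=1 d=6 new=(9,6) → blocked by [7,10]×[3,7], reject
9. q=(13,0) nearest=1 d=6 new=(12,0) → add node 2 parent=1 cost=10
10. q=(2,15) nearest=0 d=13 new=(2,7) → blocked by [2,5]×[5,7], reject
11. q=(0,0) nearest=0 d=2 new=(0,0) → add node 3 parent=0 cost=2
12. q=(12,10) nearest=1 d=9 new=(12,6) → blocked by [7,10]×[3,7], reject
13. q=(0,2) nearest=0 d=2 new=(0,2) → add node 4 parent=0 cost=2
14. q=(3,4) nearest=0 d=2 new=(3,4) → add node 5 parent=0 cost=2
15. q=(6,17) nearest=5 d=13 new=(6,9) → blocked by [2,5]×[5,7], reject
16. q=(6,16) nearest=5 d=12 new=(6,9) → blocked by [2,5]×[5,7], reject
17. q=(0,18) nearest=5 d=14 new=(0,9) → blocked by [2,5]×[5,7], reject
18. q=(7,16) nearest=5 d=12 new=(7,9) → blocked by [2,5]×[5,7], reject
19. q=(2,17) nearest=5 d=13 new=(2,9) → blocked by [2,5]×[5,7], reject
20. q=(11,4) nearest=1 d=4 new=(11,4) → blocked by [7,10]×[3,7], reject
21. q=(5,9) nearest=5 d=5 new=(5,9) → blocked by [2,5]×[5,7], reject
22. q=(7,16) nearest=5 d=12 new=(7,9) → blocked by [2,5]×[5,7], reject
23. q=(0,16) nearest=5 d=12 new=(0,9) → blocked by [2,5]×[5,7], reject
24. q=(0,9) nearest=5 d=5 new=(0,9) → blocked by [2,5]×[5,7], reject
25. q=(13,5) nearest=2 d=5 new=(13,5) → add node 6 parent=2 cost=15
26. q=(4,12) nearest=5 d=8 new=(4,9) → blocked by [2,5]×[5,7], reject
27. q=(8,15) nearest=6 d=10 new=(8,10) → blocked by [9,12]×[7,11], reject
28. q=(1,16) nearest=5 d=12 new=(1,9) → blocked by [2,5]×[5,7], reject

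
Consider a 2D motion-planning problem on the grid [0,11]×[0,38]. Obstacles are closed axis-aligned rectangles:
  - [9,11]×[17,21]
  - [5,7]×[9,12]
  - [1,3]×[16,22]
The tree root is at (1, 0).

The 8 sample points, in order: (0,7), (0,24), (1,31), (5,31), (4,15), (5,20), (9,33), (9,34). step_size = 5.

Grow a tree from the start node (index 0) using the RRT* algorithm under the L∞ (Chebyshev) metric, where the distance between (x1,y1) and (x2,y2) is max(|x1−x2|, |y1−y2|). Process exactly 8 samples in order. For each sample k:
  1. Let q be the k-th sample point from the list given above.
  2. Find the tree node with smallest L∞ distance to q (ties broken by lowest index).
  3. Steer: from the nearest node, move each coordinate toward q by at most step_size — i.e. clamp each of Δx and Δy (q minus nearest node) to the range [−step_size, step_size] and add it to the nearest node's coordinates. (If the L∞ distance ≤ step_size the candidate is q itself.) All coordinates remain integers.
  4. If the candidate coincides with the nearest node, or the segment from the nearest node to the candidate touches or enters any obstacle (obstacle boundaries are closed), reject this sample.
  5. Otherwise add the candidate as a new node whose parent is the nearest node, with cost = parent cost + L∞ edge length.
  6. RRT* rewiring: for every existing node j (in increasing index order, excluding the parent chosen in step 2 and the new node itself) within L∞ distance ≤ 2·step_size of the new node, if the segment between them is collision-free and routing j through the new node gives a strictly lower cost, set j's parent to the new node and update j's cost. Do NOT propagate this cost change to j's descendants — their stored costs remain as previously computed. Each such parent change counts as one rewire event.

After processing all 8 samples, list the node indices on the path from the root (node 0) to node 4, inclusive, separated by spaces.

Path: 0 1 2 3 4

1. q=(0,7) nearest=0 d=7 new=(0,5) → add node 1 parent=0 cost=5
2. q=(0,24) nearest=1 d=19 new=(0,10) → add node 2 parent=1 cost=10
3. q=(1,31) nearest=2 d=21 new=(1,15) → add node 3 parent=2 cost=15
4. q=(5,31) nearest=3 d=16 new=(5,20) → blocked by [1,3]×[16,22], reject
5. q=(4,15) nearest=3 d=3 new=(4,15) → add node 4 parent=3 cost=18
6. q=(5,20) nearest=3 d=5 new=(5,20) → blocked by [1,3]×[16,22], reject
7. q=(9,33) nearest=3 d=18 new=(6,20) → blocked by [1,3]×[16,22], reject
8. q=(9,34) nearest=3 d=19 new=(6,20) → blocked by [1,3]×[16,22], reject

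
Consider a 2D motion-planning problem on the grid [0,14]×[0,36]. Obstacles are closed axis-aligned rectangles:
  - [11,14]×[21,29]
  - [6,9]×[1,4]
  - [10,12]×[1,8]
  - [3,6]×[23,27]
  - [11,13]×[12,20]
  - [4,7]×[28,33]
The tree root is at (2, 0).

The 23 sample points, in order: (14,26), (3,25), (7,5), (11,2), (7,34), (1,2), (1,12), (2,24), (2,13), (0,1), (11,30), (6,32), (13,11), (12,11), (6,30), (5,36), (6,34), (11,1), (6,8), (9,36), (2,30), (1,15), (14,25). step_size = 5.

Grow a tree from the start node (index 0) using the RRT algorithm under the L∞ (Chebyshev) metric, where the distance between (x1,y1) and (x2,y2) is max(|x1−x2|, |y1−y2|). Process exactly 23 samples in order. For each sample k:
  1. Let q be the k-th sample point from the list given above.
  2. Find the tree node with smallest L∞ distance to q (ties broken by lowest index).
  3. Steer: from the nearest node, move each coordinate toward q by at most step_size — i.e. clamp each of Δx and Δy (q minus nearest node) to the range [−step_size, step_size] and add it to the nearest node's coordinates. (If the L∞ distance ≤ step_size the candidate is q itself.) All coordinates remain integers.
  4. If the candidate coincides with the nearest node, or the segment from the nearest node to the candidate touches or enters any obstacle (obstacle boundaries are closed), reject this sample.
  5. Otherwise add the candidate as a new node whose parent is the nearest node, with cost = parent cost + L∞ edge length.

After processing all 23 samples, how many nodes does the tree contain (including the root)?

Node count: 14

1. q=(14,26) nearest=0 d=26 new=(7,5) → blocked by [6,9]×[1,4], reject
2. q=(3,25) nearest=0 d=25 new=(3,5) → add node 1 parent=0 cost=5
3. q=(7,5) nearest=1 d=4 new=(7,5) → add node 2 parent=1 cost=9
4. q=(11,2) nearest=2 d=4 new=(11,2) → blocked by [6,9]×[1,4], reject
5. q=(7,34) nearest=1 d=29 new=(7,10) → add node 3 parent=1 cost=10
6. q=(1,2) nearest=0 d=2 new=(1,2) → add node 4 parent=0 cost=2
7. q=(1,12) nearest=3 d=6 new=(2,12) → add node 5 parent=3 cost=15
8. q=(2,24) nearest=5 d=12 new=(2,17) → add node 6 parent=5 cost=20
9. q=(2,13) nearest=5 d=1 new=(2,13) → add node 7 parent=5 cost=16
10. q=(0,1) nearest=4 d=1 new=(0,1) → add node 8 parent=4 cost=3
11. q=(11,30) nearest=6 d=13 new=(7,22) → add node 9 parent=6 cost=25
12. q=(6,32) nearest=9 d=10 new=(6,27) → blocked by [3,6]×[23,27], reject
13. q=(13,11) nearest=2 d=6 new=(12,10) → blocked by [10,12]×[1,8], reject
14. q=(12,11) nearest=3 d=5 new=(12,11) → add node 10 parent=3 cost=15
15. q=(6,30) nearest=9 d=8 new=(6,27) → blocked by [3,6]×[23,27], reject
16. q=(5,36) nearest=9 d=14 new=(5,27) → blocked by [3,6]×[23,27], reject
17. q=(6,34) nearest=9 d=12 new=(6,27) → blocked by [3,6]×[23,27], reject
18. q=(11,1) nearest=2 d=4 new=(11,1) → blocked by [6,9]×[1,4], reject
19. q=(6,8) nearest=3 d=2 new=(6,8) → add node 11 parent=3 cost=12
20. q=(9,36) nearest=9 d=14 new=(9,27) → add node 12 parent=9 cost=30
21. q=(2,30) nearest=12 d=7 new=(4,30) → blocked by [4,7]×[28,33], reject
22. q=(1,15) nearest=6 d=2 new=(1,15) → add node 13 parent=6 cost=22
23. q=(14,25) nearest=12 d=5 new=(14,25) → blocked by [11,14]×[21,29], reject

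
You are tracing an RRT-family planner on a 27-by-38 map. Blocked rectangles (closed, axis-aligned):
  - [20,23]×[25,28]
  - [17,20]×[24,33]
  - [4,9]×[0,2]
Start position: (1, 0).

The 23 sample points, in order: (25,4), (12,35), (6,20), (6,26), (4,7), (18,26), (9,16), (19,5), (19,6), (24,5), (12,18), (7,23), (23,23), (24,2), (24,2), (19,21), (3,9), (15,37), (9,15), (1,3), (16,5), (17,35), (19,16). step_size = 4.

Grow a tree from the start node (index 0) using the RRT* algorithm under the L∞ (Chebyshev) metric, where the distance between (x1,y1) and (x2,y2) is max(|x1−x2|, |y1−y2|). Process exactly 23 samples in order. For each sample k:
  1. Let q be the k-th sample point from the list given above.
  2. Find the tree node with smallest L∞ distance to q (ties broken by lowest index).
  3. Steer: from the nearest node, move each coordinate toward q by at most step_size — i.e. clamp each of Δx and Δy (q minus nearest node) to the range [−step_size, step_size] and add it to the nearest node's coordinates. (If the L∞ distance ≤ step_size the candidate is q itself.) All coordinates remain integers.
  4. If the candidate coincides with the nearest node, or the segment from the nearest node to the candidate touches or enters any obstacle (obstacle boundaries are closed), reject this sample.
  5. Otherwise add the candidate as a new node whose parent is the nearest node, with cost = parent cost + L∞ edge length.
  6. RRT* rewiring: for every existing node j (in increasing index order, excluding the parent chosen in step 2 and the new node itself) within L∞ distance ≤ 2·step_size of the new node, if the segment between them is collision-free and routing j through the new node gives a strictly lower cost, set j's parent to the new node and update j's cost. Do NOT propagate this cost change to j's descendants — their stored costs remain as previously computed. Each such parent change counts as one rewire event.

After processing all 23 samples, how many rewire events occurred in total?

Rewire events: 3

1. q=(25,4) nearest=0 d=24 new=(5,4) → add node 1 parent=0 cost=4
2. q=(12,35) nearest=1 d=31 new=(9,8) → add node 2 parent=1 cost=8
3. q=(6,20) nearest=2 d=12 new=(6,12) → add node 3 parent=2 cost=12
4. q=(6,26) nearest=3 d=14 new=(6,16) → add node 4 parent=3 cost=16
5. q=(4,7) nearest=1 d=3 new=(4,7) → add node 5 parent=1 cost=7
6. q=(18,26) nearest=4 d=12 new=(10,20) → add node 6 parent=4 cost=20
7. q=(9,16) nearest=4 d=3 new=(9,16) → add node 7 parent=4 cost=19
8. q=(19,5) nearest=2 d=10 new=(13,5) → add node 8 parent=2 cost=12
9. q=(19,6) nearest=8 d=6 new=(17,6) → add node 9 parent=8 cost=16
10. q=(24,5) nearest=9 d=7 new=(21,5) → add node 10 parent=9 cost=20
11. q=(12,18) nearest=6 d=2 new=(12,18) → add node 11 parent=6 cost=22
12. q=(7,23) nearest=6 d=3 new=(7,23) → add node 12 parent=6 cost=23
13. q=(23,23) nearest=11 d=11 new=(16,22) → add node 13 parent=11 cost=26
14. q=(24,2) nearest=10 d=3 new=(24,2) → add node 14 parent=10 cost=23
15. q=(24,2) nearest=14 d=0 → coincident, reject
16. q=(19,21) nearest=13 d=3 new=(19,21) → add node 15 parent=13 cost=29
17. q=(3,9) nearest=5 d=2 new=(3,9) → add node 16 parent=5 cost=9; rewire 7→16 (16<19)
18. q=(15,37) nearest=12 d=14 new=(11,27) → add node 17 parent=12 cost=27
19. q=(9,15) nearest=7 d=1 new=(9,15) → add node 18 parent=7 cost=17; rewire 11→18 (20<22); rewire 13→18 (24<26)
20. q=(1,3) nearest=0 d=3 new=(1,3) → add node 19 parent=0 cost=3
21. q=(16,5) nearest=9 d=1 new=(16,5) → add node 20 parent=9 cost=17
22. q=(17,35) nearest=17 d=8 new=(15,31) → add node 21 parent=17 cost=31
23. q=(19,16) nearest=15 d=5 new=(19,17) → add node 22 parent=15 cost=33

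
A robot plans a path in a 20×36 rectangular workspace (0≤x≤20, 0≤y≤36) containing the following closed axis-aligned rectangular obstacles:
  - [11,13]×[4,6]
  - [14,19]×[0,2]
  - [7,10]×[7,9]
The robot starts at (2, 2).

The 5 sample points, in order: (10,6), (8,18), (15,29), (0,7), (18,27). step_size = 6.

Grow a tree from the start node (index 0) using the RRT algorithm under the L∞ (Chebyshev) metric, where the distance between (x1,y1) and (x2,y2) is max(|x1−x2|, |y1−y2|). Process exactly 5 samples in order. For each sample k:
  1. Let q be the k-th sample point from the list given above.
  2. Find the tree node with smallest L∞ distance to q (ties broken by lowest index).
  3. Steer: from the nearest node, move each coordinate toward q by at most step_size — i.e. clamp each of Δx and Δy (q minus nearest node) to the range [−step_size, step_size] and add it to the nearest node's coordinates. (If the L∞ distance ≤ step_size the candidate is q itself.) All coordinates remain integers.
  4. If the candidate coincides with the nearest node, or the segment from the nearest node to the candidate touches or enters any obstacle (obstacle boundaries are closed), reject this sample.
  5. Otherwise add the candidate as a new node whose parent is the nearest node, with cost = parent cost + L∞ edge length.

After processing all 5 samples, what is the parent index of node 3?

1. q=(10,6) nearest=0 d=8 new=(8,6) → add node 1 parent=0 cost=6
2. q=(8,18) nearest=1 d=12 new=(8,12) → blocked by [7,10]×[7,9], reject
3. q=(15,29) nearest=1 d=23 new=(14,12) → blocked by [7,10]×[7,9], reject
4. q=(0,7) nearest=0 d=5 new=(0,7) → add node 2 parent=0 cost=5
5. q=(18,27) nearest=2 d=20 new=(6,13) → add node 3 parent=2 cost=11

Parent of node 3: 2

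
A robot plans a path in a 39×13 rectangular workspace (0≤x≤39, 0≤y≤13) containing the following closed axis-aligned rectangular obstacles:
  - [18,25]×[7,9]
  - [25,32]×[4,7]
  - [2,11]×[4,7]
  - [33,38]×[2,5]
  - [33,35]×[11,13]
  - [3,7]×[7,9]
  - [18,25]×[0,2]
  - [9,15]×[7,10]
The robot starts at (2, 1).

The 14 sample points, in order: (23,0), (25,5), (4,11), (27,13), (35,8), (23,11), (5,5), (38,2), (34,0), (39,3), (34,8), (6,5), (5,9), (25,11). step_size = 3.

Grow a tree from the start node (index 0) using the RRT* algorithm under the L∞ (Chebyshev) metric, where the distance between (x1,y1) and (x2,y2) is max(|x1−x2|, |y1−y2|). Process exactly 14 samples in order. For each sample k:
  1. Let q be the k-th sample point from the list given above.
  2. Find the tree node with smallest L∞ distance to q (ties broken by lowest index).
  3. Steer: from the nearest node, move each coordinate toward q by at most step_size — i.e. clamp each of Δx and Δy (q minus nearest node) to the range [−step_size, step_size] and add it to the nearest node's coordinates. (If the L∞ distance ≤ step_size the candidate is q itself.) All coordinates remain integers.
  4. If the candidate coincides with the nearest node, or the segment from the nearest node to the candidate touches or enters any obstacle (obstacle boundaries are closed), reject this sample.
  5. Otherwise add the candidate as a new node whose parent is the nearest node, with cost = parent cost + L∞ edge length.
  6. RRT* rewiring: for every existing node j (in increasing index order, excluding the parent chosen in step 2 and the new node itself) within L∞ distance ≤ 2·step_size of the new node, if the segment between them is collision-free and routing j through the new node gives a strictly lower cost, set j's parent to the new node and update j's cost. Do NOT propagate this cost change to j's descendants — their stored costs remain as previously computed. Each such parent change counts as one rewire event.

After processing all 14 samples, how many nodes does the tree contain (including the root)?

1. q=(23,0) nearest=0 d=21 new=(5,0) → add node 1 parent=0 cost=3
2. q=(25,5) nearest=1 d=20 new=(8,3) → add node 2 parent=1 cost=6
3. q=(4,11) nearest=2 d=8 new=(5,6) → blocked by [2,11]×[4,7], reject
4. q=(27,13) nearest=2 d=19 new=(11,6) → blocked by [2,11]×[4,7], reject
5. q=(35,8) nearest=2 d=27 new=(11,6) → blocked by [2,11]×[4,7], reject
6. q=(23,11) nearest=2 d=15 new=(11,6) → blocked by [2,11]×[4,7], reject
7. q=(5,5) nearest=2 d=3 new=(5,5) → blocked by [2,11]×[4,7], reject
8. q=(38,2) nearest=2 d=30 new=(11,2) → add node 3 parent=2 cost=9
9. q=(34,0) nearest=3 d=23 new=(14,0) → add node 4 parent=3 cost=12
10. q=(39,3) nearest=4 d=25 new=(17,3) → add node 5 parent=4 cost=15
11. q=(34,8) nearest=5 d=17 new=(20,6) → add node 6 parent=5 cost=18
12. q=(6,5) nearest=2 d=2 new=(6,5) → blocked by [2,11]×[4,7], reject
13. q=(5,9) nearest=2 d=6 new=(5,6) → blocked by [2,11]×[4,7], reject
14. q=(25,11) nearest=6 d=5 new=(23,9) → blocked by [18,25]×[7,9], reject

Node count: 7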